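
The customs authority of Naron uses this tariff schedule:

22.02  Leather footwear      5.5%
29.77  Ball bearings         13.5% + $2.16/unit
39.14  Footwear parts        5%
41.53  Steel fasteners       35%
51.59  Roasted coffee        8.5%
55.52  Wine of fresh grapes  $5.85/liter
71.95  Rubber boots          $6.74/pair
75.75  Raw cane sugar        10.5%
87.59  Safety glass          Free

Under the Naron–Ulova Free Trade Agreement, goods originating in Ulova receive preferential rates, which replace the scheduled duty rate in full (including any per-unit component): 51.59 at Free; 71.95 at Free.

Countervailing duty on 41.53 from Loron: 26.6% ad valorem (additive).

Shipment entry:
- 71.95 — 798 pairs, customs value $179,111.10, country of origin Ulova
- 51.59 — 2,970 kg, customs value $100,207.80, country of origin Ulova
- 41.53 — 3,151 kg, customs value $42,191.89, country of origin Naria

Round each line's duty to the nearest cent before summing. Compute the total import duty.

$14,767.16

Line 1 (71.95, Ulova, 798 pairs, $179,111.10):
Base rate for 71.95 is $6.74/pair.
Origin Ulova qualifies under the Naron–Ulova agreement and 71.95 is covered: preferential rate Free applies instead.
Duty = $179,111.10 × 0% = $0.00.
Line 2 (51.59, Ulova, 2,970 kg, $100,207.80):
Base rate for 51.59 is 8.5%.
Origin Ulova qualifies under the Naron–Ulova agreement and 51.59 is covered: preferential rate Free applies instead.
Duty = $100,207.80 × 0% = $0.00.
Line 3 (41.53, Naria, 3,151 kg, $42,191.89):
Base rate for 41.53 is 35%.
The additional-duty order on 41.53 targets Loron, not Naria; it does not apply.
Duty = $42,191.89 × 35% = $14,767.16.
Total = $0.00 + $0.00 + $14,767.16 = $14,767.16.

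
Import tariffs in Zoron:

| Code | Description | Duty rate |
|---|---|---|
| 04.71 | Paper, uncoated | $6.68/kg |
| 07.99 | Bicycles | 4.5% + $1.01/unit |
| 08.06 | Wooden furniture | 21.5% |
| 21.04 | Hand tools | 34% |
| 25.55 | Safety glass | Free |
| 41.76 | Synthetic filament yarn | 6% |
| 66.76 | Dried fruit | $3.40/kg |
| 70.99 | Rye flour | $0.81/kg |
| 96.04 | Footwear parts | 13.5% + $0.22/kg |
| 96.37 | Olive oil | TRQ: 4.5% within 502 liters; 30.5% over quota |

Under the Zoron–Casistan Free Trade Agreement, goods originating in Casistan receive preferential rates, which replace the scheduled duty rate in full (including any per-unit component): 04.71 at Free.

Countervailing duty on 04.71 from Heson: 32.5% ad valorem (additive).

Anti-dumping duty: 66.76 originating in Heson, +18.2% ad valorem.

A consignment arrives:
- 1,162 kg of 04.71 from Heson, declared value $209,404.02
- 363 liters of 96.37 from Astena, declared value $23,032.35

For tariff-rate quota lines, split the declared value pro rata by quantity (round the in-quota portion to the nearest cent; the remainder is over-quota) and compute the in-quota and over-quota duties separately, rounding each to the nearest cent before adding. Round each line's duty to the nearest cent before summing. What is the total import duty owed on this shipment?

$76,854.93

Line 1 (04.71, Heson, 1,162 kg, $209,404.02):
Base rate for 04.71 is $6.68/kg.
04.71 has an FTA preferential rate, but origin Heson is not Casistan; base rate stands.
Additional duty on 04.71 from Heson: +32.5% ad valorem. Applied ad valorem rate = 32.5%.
Duty = $209,404.02 × 32.5% + 1,162 × $6.68 = $75,818.47.
Line 2 (96.37, Astena, 363 liters, $23,032.35):
Code 96.37 is under a tariff-rate quota (threshold 502 liters). Quantity 363 liters is within the quota, so the in-quota rate 4.5% applies to the full value.
Duty = $23,032.35 × 4.5% = $1,036.46.
Total = $75,818.47 + $1,036.46 = $76,854.93.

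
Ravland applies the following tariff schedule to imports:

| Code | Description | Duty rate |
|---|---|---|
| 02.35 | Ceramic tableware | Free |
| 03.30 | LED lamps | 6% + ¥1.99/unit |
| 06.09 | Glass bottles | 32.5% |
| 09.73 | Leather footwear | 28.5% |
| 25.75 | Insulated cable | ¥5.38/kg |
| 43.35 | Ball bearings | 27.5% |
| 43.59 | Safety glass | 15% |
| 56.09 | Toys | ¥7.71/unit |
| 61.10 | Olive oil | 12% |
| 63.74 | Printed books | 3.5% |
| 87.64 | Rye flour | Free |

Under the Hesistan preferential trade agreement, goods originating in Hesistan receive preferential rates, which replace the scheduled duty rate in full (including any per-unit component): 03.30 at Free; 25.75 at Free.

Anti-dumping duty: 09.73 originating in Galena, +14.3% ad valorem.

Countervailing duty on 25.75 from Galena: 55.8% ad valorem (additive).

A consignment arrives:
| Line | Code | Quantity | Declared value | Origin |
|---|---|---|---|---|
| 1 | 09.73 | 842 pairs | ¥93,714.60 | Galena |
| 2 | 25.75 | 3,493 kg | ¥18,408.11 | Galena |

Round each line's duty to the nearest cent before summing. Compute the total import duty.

Line 1 (09.73, Galena, 842 pairs, ¥93,714.60):
Base rate for 09.73 is 28.5%.
Additional duty on 09.73 from Galena: +14.3%. Applied ad valorem rate: 28.5% + 14.3% = 42.8%.
Duty = ¥93,714.60 × 42.8% = ¥40,109.85.
Line 2 (25.75, Galena, 3,493 kg, ¥18,408.11):
Base rate for 25.75 is ¥5.38/kg.
25.75 has an FTA preferential rate, but origin Galena is not Hesistan; base rate stands.
Additional duty on 25.75 from Galena: +55.8% ad valorem. Applied ad valorem rate = 55.8%.
Duty = ¥18,408.11 × 55.8% + 3,493 × ¥5.38 = ¥29,064.07.
Total = ¥40,109.85 + ¥29,064.07 = ¥69,173.92.

¥69,173.92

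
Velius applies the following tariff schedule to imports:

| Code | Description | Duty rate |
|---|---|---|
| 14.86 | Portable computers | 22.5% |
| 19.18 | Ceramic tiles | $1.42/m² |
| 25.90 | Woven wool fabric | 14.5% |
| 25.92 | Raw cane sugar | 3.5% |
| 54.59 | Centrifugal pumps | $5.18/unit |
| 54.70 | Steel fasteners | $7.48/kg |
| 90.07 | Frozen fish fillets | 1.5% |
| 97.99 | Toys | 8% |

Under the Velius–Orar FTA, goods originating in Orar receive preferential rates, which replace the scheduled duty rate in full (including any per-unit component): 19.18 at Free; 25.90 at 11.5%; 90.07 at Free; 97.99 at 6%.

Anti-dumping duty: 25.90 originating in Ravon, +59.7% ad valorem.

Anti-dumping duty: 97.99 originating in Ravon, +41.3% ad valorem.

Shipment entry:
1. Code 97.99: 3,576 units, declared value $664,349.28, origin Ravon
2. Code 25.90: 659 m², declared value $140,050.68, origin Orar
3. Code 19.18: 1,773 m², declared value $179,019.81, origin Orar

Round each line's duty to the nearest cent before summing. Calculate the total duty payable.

$343,630.03

Line 1 (97.99, Ravon, 3,576 units, $664,349.28):
Base rate for 97.99 is 8%.
97.99 has an FTA preferential rate, but origin Ravon is not Orar; base rate stands.
Additional duty on 97.99 from Ravon: +41.3%. Applied ad valorem rate: 8% + 41.3% = 49.3%.
Duty = $664,349.28 × 49.3% = $327,524.20.
Line 2 (25.90, Orar, 659 m², $140,050.68):
Base rate for 25.90 is 14.5%.
Origin Orar qualifies under the Velius–Orar agreement and 25.90 is covered: preferential rate 11.5% applies instead.
The additional-duty order on 25.90 targets Ravon, not Orar; it does not apply.
Duty = $140,050.68 × 11.5% = $16,105.83.
Line 3 (19.18, Orar, 1,773 m², $179,019.81):
Base rate for 19.18 is $1.42/m².
Origin Orar qualifies under the Velius–Orar agreement and 19.18 is covered: preferential rate Free applies instead.
Duty = $179,019.81 × 0% = $0.00.
Total = $327,524.20 + $16,105.83 + $0.00 = $343,630.03.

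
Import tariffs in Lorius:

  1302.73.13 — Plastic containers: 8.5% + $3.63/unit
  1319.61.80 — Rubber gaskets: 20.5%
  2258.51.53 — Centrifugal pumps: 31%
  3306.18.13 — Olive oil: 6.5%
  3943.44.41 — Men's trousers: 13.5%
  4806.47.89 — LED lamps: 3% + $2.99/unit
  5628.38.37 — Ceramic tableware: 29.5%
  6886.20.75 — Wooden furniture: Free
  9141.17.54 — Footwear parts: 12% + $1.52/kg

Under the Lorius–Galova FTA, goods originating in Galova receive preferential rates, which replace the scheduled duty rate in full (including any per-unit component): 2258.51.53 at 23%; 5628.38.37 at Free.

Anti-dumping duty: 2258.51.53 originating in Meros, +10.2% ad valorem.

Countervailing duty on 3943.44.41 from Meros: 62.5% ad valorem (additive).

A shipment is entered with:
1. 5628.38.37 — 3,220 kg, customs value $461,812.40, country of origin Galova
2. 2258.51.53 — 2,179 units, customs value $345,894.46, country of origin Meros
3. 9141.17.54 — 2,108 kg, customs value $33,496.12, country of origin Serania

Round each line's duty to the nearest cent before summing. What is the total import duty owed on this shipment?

$149,732.21

Line 1 (5628.38.37, Galova, 3,220 kg, $461,812.40):
Base rate for 5628.38.37 is 29.5%.
Origin Galova qualifies under the Lorius–Galova agreement and 5628.38.37 is covered: preferential rate Free applies instead.
Duty = $461,812.40 × 0% = $0.00.
Line 2 (2258.51.53, Meros, 2,179 units, $345,894.46):
Base rate for 2258.51.53 is 31%.
2258.51.53 has an FTA preferential rate, but origin Meros is not Galova; base rate stands.
Additional duty on 2258.51.53 from Meros: +10.2%. Applied ad valorem rate: 31% + 10.2% = 41.2%.
Duty = $345,894.46 × 41.2% = $142,508.52.
Line 3 (9141.17.54, Serania, 2,108 kg, $33,496.12):
Base rate for 9141.17.54 is 12% + $1.52/kg.
Duty = $33,496.12 × 12% + 2,108 × $1.52 = $7,223.69.
Total = $0.00 + $142,508.52 + $7,223.69 = $149,732.21.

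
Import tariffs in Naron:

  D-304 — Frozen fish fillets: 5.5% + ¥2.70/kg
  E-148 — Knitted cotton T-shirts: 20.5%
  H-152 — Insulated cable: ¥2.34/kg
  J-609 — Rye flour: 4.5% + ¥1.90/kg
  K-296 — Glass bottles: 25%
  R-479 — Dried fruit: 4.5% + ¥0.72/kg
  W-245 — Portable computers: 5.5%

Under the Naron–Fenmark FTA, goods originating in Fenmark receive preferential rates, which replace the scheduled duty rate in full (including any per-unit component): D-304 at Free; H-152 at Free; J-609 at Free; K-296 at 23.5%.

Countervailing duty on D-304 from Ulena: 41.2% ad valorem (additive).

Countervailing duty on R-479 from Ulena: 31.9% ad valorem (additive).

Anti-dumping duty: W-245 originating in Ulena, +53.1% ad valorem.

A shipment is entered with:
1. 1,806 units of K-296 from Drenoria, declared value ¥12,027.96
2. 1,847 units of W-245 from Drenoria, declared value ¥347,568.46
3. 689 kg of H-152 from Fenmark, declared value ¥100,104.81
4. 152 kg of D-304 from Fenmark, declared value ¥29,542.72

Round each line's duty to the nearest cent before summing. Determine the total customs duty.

¥22,123.26

Line 1 (K-296, Drenoria, 1,806 units, ¥12,027.96):
Base rate for K-296 is 25%.
K-296 has an FTA preferential rate, but origin Drenoria is not Fenmark; base rate stands.
Duty = ¥12,027.96 × 25% = ¥3,006.99.
Line 2 (W-245, Drenoria, 1,847 units, ¥347,568.46):
Base rate for W-245 is 5.5%.
The additional-duty order on W-245 targets Ulena, not Drenoria; it does not apply.
Duty = ¥347,568.46 × 5.5% = ¥19,116.27.
Line 3 (H-152, Fenmark, 689 kg, ¥100,104.81):
Base rate for H-152 is ¥2.34/kg.
Origin Fenmark qualifies under the Naron–Fenmark agreement and H-152 is covered: preferential rate Free applies instead.
Duty = ¥100,104.81 × 0% = ¥0.00.
Line 4 (D-304, Fenmark, 152 kg, ¥29,542.72):
Base rate for D-304 is 5.5% + ¥2.70/kg.
Origin Fenmark qualifies under the Naron–Fenmark agreement and D-304 is covered: preferential rate Free applies instead.
The additional-duty order on D-304 targets Ulena, not Fenmark; it does not apply.
Duty = ¥29,542.72 × 0% = ¥0.00.
Total = ¥3,006.99 + ¥19,116.27 + ¥0.00 + ¥0.00 = ¥22,123.26.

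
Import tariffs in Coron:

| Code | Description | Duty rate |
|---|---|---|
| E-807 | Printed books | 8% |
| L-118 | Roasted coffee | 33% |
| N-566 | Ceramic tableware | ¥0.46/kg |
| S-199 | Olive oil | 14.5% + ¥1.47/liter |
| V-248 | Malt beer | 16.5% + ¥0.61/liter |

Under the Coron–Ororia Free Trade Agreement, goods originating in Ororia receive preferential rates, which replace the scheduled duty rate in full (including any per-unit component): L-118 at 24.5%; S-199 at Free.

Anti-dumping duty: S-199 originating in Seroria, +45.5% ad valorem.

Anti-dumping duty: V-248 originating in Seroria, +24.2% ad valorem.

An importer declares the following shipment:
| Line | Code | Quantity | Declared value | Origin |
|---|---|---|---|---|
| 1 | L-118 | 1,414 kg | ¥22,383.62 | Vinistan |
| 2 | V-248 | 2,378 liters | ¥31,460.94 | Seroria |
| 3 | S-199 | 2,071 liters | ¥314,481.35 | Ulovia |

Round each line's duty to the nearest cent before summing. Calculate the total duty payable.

¥70,285.94

Line 1 (L-118, Vinistan, 1,414 kg, ¥22,383.62):
Base rate for L-118 is 33%.
L-118 has an FTA preferential rate, but origin Vinistan is not Ororia; base rate stands.
Duty = ¥22,383.62 × 33% = ¥7,386.59.
Line 2 (V-248, Seroria, 2,378 liters, ¥31,460.94):
Base rate for V-248 is 16.5% + ¥0.61/liter.
Additional duty on V-248 from Seroria: +24.2%. Applied ad valorem rate: 16.5% + 24.2% = 40.7%.
Duty = ¥31,460.94 × 40.7% + 2,378 × ¥0.61 = ¥14,255.18.
Line 3 (S-199, Ulovia, 2,071 liters, ¥314,481.35):
Base rate for S-199 is 14.5% + ¥1.47/liter.
S-199 has an FTA preferential rate, but origin Ulovia is not Ororia; base rate stands.
The additional-duty order on S-199 targets Seroria, not Ulovia; it does not apply.
Duty = ¥314,481.35 × 14.5% + 2,071 × ¥1.47 = ¥48,644.17.
Total = ¥7,386.59 + ¥14,255.18 + ¥48,644.17 = ¥70,285.94.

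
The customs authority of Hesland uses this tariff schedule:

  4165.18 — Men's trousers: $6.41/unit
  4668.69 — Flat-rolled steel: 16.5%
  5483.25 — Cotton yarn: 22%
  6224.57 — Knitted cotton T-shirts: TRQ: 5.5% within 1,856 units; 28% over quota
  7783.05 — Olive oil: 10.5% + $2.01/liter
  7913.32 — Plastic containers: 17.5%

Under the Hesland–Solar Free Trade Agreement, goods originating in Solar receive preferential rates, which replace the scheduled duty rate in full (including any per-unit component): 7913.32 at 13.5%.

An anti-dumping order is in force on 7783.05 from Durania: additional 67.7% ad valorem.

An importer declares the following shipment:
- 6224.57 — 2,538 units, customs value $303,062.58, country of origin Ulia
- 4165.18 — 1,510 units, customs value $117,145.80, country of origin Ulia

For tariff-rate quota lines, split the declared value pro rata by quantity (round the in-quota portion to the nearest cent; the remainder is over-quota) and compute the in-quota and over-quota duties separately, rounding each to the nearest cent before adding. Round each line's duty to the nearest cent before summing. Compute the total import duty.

Line 1 (6224.57, Ulia, 2,538 units, $303,062.58):
Code 6224.57 is under a tariff-rate quota (threshold 1,856 units). In-quota: 1,856 units at 5.5%; over-quota: 682 units at 28%.
Pro-rata value split: in-quota = $303,062.58 × 1,856/2,538 = $221,624.96; over-quota = $303,062.58 − $221,624.96 = $81,437.62.
In-quota duty = $221,624.96 × 5.5% = $12,189.37. Over-quota duty = $81,437.62 × 28% = $22,802.53.
Line duty = $12,189.37 + $22,802.53 = $34,991.90.
Line 2 (4165.18, Ulia, 1,510 units, $117,145.80):
Base rate for 4165.18 is $6.41/unit.
Duty = 1,510 × $6.41 = $9,679.10.
Total = $34,991.90 + $9,679.10 = $44,671.00.

$44,671.00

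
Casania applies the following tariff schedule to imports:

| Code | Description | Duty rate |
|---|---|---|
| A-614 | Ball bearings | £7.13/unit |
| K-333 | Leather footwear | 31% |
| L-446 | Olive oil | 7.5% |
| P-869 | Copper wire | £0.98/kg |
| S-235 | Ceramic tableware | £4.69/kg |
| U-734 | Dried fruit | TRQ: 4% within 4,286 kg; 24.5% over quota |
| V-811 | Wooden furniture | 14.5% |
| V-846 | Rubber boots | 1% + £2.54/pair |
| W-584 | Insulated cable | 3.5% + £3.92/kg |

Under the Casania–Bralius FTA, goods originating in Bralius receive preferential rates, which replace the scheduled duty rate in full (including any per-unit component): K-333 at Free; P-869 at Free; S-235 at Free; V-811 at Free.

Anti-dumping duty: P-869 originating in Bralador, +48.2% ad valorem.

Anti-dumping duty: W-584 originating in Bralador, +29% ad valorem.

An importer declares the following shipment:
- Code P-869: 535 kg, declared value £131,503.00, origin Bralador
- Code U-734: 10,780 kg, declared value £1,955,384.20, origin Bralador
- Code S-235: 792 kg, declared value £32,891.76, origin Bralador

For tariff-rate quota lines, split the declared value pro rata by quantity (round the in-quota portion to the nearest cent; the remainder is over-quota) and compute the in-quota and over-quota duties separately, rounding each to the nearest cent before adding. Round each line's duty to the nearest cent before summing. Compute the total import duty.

Line 1 (P-869, Bralador, 535 kg, £131,503.00):
Base rate for P-869 is £0.98/kg.
P-869 has an FTA preferential rate, but origin Bralador is not Bralius; base rate stands.
Additional duty on P-869 from Bralador: +48.2% ad valorem. Applied ad valorem rate = 48.2%.
Duty = £131,503.00 × 48.2% + 535 × £0.98 = £63,908.75.
Line 2 (U-734, Bralador, 10,780 kg, £1,955,384.20):
Code U-734 is under a tariff-rate quota (threshold 4,286 kg). In-quota: 4,286 kg at 4%; over-quota: 6,494 kg at 24.5%.
Pro-rata value split: in-quota = £1,955,384.20 × 4,286/10,780 = £777,437.54; over-quota = £1,955,384.20 − £777,437.54 = £1,177,946.66.
In-quota duty = £777,437.54 × 4% = £31,097.50. Over-quota duty = £1,177,946.66 × 24.5% = £288,596.93.
Line duty = £31,097.50 + £288,596.93 = £319,694.43.
Line 3 (S-235, Bralador, 792 kg, £32,891.76):
Base rate for S-235 is £4.69/kg.
S-235 has an FTA preferential rate, but origin Bralador is not Bralius; base rate stands.
Duty = 792 × £4.69 = £3,714.48.
Total = £63,908.75 + £319,694.43 + £3,714.48 = £387,317.66.

£387,317.66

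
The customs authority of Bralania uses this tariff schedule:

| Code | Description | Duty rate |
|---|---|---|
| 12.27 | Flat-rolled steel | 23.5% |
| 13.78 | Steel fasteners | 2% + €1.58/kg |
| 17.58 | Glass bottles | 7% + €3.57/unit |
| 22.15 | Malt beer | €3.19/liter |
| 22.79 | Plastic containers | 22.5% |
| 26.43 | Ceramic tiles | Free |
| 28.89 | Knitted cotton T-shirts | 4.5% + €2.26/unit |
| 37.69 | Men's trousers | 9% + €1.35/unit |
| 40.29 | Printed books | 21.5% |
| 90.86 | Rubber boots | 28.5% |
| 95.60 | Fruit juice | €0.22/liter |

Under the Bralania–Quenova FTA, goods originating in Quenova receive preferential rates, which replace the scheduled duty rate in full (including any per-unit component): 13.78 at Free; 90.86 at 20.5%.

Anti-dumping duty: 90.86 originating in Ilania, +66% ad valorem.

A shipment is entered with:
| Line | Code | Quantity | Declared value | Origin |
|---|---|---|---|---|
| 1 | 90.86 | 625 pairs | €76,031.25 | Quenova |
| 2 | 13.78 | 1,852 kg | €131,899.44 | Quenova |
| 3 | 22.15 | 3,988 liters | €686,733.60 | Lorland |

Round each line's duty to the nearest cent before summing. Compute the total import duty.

Line 1 (90.86, Quenova, 625 pairs, €76,031.25):
Base rate for 90.86 is 28.5%.
Origin Quenova qualifies under the Bralania–Quenova agreement and 90.86 is covered: preferential rate 20.5% applies instead.
The additional-duty order on 90.86 targets Ilania, not Quenova; it does not apply.
Duty = €76,031.25 × 20.5% = €15,586.41.
Line 2 (13.78, Quenova, 1,852 kg, €131,899.44):
Base rate for 13.78 is 2% + €1.58/kg.
Origin Quenova qualifies under the Bralania–Quenova agreement and 13.78 is covered: preferential rate Free applies instead.
Duty = €131,899.44 × 0% = €0.00.
Line 3 (22.15, Lorland, 3,988 liters, €686,733.60):
Base rate for 22.15 is €3.19/liter.
Duty = 3,988 × €3.19 = €12,721.72.
Total = €15,586.41 + €0.00 + €12,721.72 = €28,308.13.

€28,308.13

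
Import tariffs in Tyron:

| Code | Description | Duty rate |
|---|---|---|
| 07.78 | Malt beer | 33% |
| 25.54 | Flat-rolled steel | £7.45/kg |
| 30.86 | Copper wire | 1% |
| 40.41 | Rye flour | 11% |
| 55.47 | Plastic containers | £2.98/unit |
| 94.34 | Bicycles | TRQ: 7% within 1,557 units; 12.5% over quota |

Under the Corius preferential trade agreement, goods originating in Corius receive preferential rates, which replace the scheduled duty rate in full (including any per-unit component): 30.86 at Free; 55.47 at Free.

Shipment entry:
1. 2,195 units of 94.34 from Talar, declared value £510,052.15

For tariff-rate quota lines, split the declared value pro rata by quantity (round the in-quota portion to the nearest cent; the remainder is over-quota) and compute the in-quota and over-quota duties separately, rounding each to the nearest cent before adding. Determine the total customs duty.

£43,857.52

Line 1 (94.34, Talar, 2,195 units, £510,052.15):
Code 94.34 is under a tariff-rate quota (threshold 1,557 units). In-quota: 1,557 units at 7%; over-quota: 638 units at 12.5%.
Pro-rata value split: in-quota = £510,052.15 × 1,557/2,195 = £361,800.09; over-quota = £510,052.15 − £361,800.09 = £148,252.06.
In-quota duty = £361,800.09 × 7% = £25,326.01. Over-quota duty = £148,252.06 × 12.5% = £18,531.51.
Line duty = £25,326.01 + £18,531.51 = £43,857.52.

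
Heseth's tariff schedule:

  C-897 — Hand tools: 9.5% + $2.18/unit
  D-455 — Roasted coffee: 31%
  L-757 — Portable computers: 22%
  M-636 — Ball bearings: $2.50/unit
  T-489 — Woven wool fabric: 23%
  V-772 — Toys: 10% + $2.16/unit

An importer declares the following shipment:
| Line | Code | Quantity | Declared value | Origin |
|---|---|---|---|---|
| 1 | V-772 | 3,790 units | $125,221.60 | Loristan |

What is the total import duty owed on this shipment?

$20,708.56

Line 1 (V-772, Loristan, 3,790 units, $125,221.60):
Base rate for V-772 is 10% + $2.16/unit.
Duty = $125,221.60 × 10% + 3,790 × $2.16 = $20,708.56.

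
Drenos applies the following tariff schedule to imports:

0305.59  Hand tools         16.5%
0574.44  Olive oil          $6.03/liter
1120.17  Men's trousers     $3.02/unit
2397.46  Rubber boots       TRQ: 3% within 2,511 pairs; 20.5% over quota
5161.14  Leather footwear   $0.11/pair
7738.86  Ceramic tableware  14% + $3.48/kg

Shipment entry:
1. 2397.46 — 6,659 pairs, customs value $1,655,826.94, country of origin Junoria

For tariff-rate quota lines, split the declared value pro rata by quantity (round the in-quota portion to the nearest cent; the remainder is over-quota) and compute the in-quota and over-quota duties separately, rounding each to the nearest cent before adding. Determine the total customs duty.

Line 1 (2397.46, Junoria, 6,659 pairs, $1,655,826.94):
Code 2397.46 is under a tariff-rate quota (threshold 2,511 pairs). In-quota: 2,511 pairs at 3%; over-quota: 4,148 pairs at 20.5%.
Pro-rata value split: in-quota = $1,655,826.94 × 2,511/6,659 = $624,385.26; over-quota = $1,655,826.94 − $624,385.26 = $1,031,441.68.
In-quota duty = $624,385.26 × 3% = $18,731.56. Over-quota duty = $1,031,441.68 × 20.5% = $211,445.54.
Line duty = $18,731.56 + $211,445.54 = $230,177.10.

$230,177.10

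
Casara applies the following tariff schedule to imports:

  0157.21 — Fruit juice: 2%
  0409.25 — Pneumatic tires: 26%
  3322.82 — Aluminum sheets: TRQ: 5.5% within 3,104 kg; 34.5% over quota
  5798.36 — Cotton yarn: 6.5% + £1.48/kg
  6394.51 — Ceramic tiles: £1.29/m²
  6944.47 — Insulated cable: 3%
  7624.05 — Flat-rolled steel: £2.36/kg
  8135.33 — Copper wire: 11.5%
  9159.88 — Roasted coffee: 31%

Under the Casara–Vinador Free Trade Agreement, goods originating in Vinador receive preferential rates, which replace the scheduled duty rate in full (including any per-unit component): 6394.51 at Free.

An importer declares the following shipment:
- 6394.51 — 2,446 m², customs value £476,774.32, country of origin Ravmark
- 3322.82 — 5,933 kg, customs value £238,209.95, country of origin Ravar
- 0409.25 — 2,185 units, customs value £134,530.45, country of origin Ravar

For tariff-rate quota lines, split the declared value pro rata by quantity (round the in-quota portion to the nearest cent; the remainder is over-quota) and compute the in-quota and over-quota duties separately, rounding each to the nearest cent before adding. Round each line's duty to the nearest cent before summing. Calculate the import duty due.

Line 1 (6394.51, Ravmark, 2,446 m², £476,774.32):
Base rate for 6394.51 is £1.29/m².
6394.51 has an FTA preferential rate, but origin Ravmark is not Vinador; base rate stands.
Duty = 2,446 × £1.29 = £3,155.34.
Line 2 (3322.82, Ravar, 5,933 kg, £238,209.95):
Code 3322.82 is under a tariff-rate quota (threshold 3,104 kg). In-quota: 3,104 kg at 5.5%; over-quota: 2,829 kg at 34.5%.
Pro-rata value split: in-quota = £238,209.95 × 3,104/5,933 = £124,625.60; over-quota = £238,209.95 − £124,625.60 = £113,584.35.
In-quota duty = £124,625.60 × 5.5% = £6,854.41. Over-quota duty = £113,584.35 × 34.5% = £39,186.60.
Line duty = £6,854.41 + £39,186.60 = £46,041.01.
Line 3 (0409.25, Ravar, 2,185 units, £134,530.45):
Base rate for 0409.25 is 26%.
Duty = £134,530.45 × 26% = £34,977.92.
Total = £3,155.34 + £46,041.01 + £34,977.92 = £84,174.27.

£84,174.27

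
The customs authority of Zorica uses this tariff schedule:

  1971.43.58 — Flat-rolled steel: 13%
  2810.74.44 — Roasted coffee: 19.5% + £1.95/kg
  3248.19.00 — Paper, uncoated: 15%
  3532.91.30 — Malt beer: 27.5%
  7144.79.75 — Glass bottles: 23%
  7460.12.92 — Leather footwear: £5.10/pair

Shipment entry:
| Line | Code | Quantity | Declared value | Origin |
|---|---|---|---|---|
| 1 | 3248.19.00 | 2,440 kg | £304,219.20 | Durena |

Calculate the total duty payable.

£45,632.88

Line 1 (3248.19.00, Durena, 2,440 kg, £304,219.20):
Base rate for 3248.19.00 is 15%.
Duty = £304,219.20 × 15% = £45,632.88.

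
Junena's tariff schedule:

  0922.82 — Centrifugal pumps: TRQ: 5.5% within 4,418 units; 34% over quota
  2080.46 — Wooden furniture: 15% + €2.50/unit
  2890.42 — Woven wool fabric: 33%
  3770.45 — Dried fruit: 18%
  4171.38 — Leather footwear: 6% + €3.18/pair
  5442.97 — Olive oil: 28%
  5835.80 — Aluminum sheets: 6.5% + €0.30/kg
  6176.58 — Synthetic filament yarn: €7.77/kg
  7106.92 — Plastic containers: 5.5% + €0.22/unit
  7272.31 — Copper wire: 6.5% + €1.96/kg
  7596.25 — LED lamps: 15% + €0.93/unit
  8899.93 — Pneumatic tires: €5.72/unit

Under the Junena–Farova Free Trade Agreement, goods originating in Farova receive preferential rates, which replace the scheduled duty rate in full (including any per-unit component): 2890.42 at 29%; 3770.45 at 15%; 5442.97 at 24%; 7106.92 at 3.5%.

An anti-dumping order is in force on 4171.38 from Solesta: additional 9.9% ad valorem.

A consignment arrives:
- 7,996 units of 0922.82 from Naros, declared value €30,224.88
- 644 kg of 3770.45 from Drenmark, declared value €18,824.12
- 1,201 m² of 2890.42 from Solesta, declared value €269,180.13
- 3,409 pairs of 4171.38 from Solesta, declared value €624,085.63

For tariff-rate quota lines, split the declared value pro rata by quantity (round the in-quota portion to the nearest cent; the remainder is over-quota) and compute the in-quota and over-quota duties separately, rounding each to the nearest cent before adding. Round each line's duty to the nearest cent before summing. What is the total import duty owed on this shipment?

Line 1 (0922.82, Naros, 7,996 units, €30,224.88):
Code 0922.82 is under a tariff-rate quota (threshold 4,418 units). In-quota: 4,418 units at 5.5%; over-quota: 3,578 units at 34%.
Pro-rata value split: in-quota = €30,224.88 × 4,418/7,996 = €16,700.04; over-quota = €30,224.88 − €16,700.04 = €13,524.84.
In-quota duty = €16,700.04 × 5.5% = €918.50. Over-quota duty = €13,524.84 × 34% = €4,598.45.
Line duty = €918.50 + €4,598.45 = €5,516.95.
Line 2 (3770.45, Drenmark, 644 kg, €18,824.12):
Base rate for 3770.45 is 18%.
3770.45 has an FTA preferential rate, but origin Drenmark is not Farova; base rate stands.
Duty = €18,824.12 × 18% = €3,388.34.
Line 3 (2890.42, Solesta, 1,201 m², €269,180.13):
Base rate for 2890.42 is 33%.
2890.42 has an FTA preferential rate, but origin Solesta is not Farova; base rate stands.
Duty = €269,180.13 × 33% = €88,829.44.
Line 4 (4171.38, Solesta, 3,409 pairs, €624,085.63):
Base rate for 4171.38 is 6% + €3.18/pair.
Additional duty on 4171.38 from Solesta: +9.9%. Applied ad valorem rate: 6% + 9.9% = 15.9%.
Duty = €624,085.63 × 15.9% + 3,409 × €3.18 = €110,070.24.
Total = €5,516.95 + €3,388.34 + €88,829.44 + €110,070.24 = €207,804.97.

€207,804.97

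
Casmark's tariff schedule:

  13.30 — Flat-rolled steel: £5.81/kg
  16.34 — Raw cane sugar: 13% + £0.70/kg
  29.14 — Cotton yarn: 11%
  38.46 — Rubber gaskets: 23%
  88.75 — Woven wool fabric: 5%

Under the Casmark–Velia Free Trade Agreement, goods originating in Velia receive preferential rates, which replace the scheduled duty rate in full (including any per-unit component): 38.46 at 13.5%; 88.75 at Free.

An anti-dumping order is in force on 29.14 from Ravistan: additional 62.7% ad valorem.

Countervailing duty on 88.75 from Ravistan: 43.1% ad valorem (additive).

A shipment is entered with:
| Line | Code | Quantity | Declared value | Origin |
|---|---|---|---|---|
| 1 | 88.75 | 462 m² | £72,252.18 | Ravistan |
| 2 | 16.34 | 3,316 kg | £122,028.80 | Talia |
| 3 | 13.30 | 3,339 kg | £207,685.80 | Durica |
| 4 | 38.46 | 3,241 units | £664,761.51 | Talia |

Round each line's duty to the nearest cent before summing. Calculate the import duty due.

Line 1 (88.75, Ravistan, 462 m², £72,252.18):
Base rate for 88.75 is 5%.
88.75 has an FTA preferential rate, but origin Ravistan is not Velia; base rate stands.
Additional duty on 88.75 from Ravistan: +43.1%. Applied ad valorem rate: 5% + 43.1% = 48.1%.
Duty = £72,252.18 × 48.1% = £34,753.30.
Line 2 (16.34, Talia, 3,316 kg, £122,028.80):
Base rate for 16.34 is 13% + £0.70/kg.
Duty = £122,028.80 × 13% + 3,316 × £0.70 = £18,184.94.
Line 3 (13.30, Durica, 3,339 kg, £207,685.80):
Base rate for 13.30 is £5.81/kg.
Duty = 3,339 × £5.81 = £19,399.59.
Line 4 (38.46, Talia, 3,241 units, £664,761.51):
Base rate for 38.46 is 23%.
38.46 has an FTA preferential rate, but origin Talia is not Velia; base rate stands.
Duty = £664,761.51 × 23% = £152,895.15.
Total = £34,753.30 + £18,184.94 + £19,399.59 + £152,895.15 = £225,232.98.

£225,232.98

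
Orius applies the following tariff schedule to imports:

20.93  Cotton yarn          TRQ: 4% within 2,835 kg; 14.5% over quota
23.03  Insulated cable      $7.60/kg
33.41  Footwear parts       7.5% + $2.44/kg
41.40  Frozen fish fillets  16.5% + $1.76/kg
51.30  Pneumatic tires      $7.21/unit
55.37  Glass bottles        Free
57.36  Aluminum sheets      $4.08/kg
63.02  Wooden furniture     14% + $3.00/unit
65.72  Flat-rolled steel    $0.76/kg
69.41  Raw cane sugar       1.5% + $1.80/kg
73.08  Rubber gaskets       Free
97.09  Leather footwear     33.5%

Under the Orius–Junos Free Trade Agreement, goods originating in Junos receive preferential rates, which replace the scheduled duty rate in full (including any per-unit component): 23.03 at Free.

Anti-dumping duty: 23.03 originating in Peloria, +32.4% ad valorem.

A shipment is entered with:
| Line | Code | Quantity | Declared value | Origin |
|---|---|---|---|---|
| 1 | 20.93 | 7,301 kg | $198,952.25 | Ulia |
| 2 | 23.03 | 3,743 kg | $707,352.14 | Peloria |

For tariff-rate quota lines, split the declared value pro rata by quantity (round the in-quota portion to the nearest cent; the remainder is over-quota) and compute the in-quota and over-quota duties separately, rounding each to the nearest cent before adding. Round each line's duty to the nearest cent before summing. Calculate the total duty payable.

Line 1 (20.93, Ulia, 7,301 kg, $198,952.25):
Code 20.93 is under a tariff-rate quota (threshold 2,835 kg). In-quota: 2,835 kg at 4%; over-quota: 4,466 kg at 14.5%.
Pro-rata value split: in-quota = $198,952.25 × 2,835/7,301 = $77,253.75; over-quota = $198,952.25 − $77,253.75 = $121,698.50.
In-quota duty = $77,253.75 × 4% = $3,090.15. Over-quota duty = $121,698.50 × 14.5% = $17,646.28.
Line duty = $3,090.15 + $17,646.28 = $20,736.43.
Line 2 (23.03, Peloria, 3,743 kg, $707,352.14):
Base rate for 23.03 is $7.60/kg.
23.03 has an FTA preferential rate, but origin Peloria is not Junos; base rate stands.
Additional duty on 23.03 from Peloria: +32.4% ad valorem. Applied ad valorem rate = 32.4%.
Duty = $707,352.14 × 32.4% + 3,743 × $7.60 = $257,628.89.
Total = $20,736.43 + $257,628.89 = $278,365.32.

$278,365.32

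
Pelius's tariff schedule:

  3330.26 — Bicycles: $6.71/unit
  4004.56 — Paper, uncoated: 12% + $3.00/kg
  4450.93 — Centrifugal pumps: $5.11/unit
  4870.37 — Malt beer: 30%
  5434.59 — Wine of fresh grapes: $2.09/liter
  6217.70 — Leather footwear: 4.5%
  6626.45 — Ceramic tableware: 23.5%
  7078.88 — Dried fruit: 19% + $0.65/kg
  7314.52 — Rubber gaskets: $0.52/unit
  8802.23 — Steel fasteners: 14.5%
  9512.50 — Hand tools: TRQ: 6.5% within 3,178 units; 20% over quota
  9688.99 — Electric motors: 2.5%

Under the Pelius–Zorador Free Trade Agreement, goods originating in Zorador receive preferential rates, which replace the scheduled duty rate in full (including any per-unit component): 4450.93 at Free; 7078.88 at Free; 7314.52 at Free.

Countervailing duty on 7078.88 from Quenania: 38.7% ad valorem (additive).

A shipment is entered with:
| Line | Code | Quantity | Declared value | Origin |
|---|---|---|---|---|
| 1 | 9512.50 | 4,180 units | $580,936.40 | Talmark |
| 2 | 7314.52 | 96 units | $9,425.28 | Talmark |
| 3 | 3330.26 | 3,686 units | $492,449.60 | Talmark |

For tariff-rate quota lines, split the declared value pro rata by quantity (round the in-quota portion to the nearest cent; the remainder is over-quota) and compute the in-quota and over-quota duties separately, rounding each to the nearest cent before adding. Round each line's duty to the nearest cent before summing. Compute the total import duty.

$81,343.67

Line 1 (9512.50, Talmark, 4,180 units, $580,936.40):
Code 9512.50 is under a tariff-rate quota (threshold 3,178 units). In-quota: 3,178 units at 6.5%; over-quota: 1,002 units at 20%.
Pro-rata value split: in-quota = $580,936.40 × 3,178/4,180 = $441,678.44; over-quota = $580,936.40 − $441,678.44 = $139,257.96.
In-quota duty = $441,678.44 × 6.5% = $28,709.10. Over-quota duty = $139,257.96 × 20% = $27,851.59.
Line duty = $28,709.10 + $27,851.59 = $56,560.69.
Line 2 (7314.52, Talmark, 96 units, $9,425.28):
Base rate for 7314.52 is $0.52/unit.
7314.52 has an FTA preferential rate, but origin Talmark is not Zorador; base rate stands.
Duty = 96 × $0.52 = $49.92.
Line 3 (3330.26, Talmark, 3,686 units, $492,449.60):
Base rate for 3330.26 is $6.71/unit.
Duty = 3,686 × $6.71 = $24,733.06.
Total = $56,560.69 + $49.92 + $24,733.06 = $81,343.67.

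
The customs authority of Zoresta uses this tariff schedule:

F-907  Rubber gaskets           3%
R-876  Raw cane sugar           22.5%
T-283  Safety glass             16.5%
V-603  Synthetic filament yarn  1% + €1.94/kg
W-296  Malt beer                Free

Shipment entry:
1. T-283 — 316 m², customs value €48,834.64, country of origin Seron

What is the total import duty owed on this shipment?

Line 1 (T-283, Seron, 316 m², €48,834.64):
Base rate for T-283 is 16.5%.
Duty = €48,834.64 × 16.5% = €8,057.72.

€8,057.72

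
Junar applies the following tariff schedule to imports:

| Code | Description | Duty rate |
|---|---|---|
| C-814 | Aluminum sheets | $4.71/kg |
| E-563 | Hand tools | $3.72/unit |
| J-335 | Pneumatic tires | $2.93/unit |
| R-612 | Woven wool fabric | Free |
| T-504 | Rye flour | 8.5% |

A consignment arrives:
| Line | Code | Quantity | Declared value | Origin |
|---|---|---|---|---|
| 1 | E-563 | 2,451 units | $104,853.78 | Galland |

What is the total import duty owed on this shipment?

$9,117.72

Line 1 (E-563, Galland, 2,451 units, $104,853.78):
Base rate for E-563 is $3.72/unit.
Duty = 2,451 × $3.72 = $9,117.72.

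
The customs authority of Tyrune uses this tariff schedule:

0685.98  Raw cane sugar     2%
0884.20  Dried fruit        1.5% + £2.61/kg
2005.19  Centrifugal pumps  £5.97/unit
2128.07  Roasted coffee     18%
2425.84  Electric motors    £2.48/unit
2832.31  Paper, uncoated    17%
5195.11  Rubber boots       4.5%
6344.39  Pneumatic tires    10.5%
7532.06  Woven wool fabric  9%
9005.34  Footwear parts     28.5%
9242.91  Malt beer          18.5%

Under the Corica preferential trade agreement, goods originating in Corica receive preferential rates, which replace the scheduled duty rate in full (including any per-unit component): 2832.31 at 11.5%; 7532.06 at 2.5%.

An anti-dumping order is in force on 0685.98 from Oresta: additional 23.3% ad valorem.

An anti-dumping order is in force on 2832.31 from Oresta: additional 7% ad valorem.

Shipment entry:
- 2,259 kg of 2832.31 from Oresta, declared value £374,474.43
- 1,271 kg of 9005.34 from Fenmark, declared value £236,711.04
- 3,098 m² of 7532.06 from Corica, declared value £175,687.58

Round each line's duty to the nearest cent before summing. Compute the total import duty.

£161,728.70

Line 1 (2832.31, Oresta, 2,259 kg, £374,474.43):
Base rate for 2832.31 is 17%.
2832.31 has an FTA preferential rate, but origin Oresta is not Corica; base rate stands.
Additional duty on 2832.31 from Oresta: +7%. Applied ad valorem rate: 17% + 7% = 24%.
Duty = £374,474.43 × 24% = £89,873.86.
Line 2 (9005.34, Fenmark, 1,271 kg, £236,711.04):
Base rate for 9005.34 is 28.5%.
Duty = £236,711.04 × 28.5% = £67,462.65.
Line 3 (7532.06, Corica, 3,098 m², £175,687.58):
Base rate for 7532.06 is 9%.
Origin Corica qualifies under the Tyrune–Corica agreement and 7532.06 is covered: preferential rate 2.5% applies instead.
Duty = £175,687.58 × 2.5% = £4,392.19.
Total = £89,873.86 + £67,462.65 + £4,392.19 = £161,728.70.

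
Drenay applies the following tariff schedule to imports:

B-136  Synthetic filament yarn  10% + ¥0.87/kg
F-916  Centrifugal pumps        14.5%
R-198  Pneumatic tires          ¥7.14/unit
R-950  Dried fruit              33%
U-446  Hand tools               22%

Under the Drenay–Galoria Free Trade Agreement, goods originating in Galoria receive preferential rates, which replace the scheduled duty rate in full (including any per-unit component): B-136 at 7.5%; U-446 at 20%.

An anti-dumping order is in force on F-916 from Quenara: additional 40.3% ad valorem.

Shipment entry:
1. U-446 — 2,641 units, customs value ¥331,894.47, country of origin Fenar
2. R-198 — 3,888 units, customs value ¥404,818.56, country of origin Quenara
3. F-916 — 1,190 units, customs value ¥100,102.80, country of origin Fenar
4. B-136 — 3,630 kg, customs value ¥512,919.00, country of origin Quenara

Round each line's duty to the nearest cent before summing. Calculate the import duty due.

Line 1 (U-446, Fenar, 2,641 units, ¥331,894.47):
Base rate for U-446 is 22%.
U-446 has an FTA preferential rate, but origin Fenar is not Galoria; base rate stands.
Duty = ¥331,894.47 × 22% = ¥73,016.78.
Line 2 (R-198, Quenara, 3,888 units, ¥404,818.56):
Base rate for R-198 is ¥7.14/unit.
Duty = 3,888 × ¥7.14 = ¥27,760.32.
Line 3 (F-916, Fenar, 1,190 units, ¥100,102.80):
Base rate for F-916 is 14.5%.
The additional-duty order on F-916 targets Quenara, not Fenar; it does not apply.
Duty = ¥100,102.80 × 14.5% = ¥14,514.91.
Line 4 (B-136, Quenara, 3,630 kg, ¥512,919.00):
Base rate for B-136 is 10% + ¥0.87/kg.
B-136 has an FTA preferential rate, but origin Quenara is not Galoria; base rate stands.
Duty = ¥512,919.00 × 10% + 3,630 × ¥0.87 = ¥54,450.00.
Total = ¥73,016.78 + ¥27,760.32 + ¥14,514.91 + ¥54,450.00 = ¥169,742.01.

¥169,742.01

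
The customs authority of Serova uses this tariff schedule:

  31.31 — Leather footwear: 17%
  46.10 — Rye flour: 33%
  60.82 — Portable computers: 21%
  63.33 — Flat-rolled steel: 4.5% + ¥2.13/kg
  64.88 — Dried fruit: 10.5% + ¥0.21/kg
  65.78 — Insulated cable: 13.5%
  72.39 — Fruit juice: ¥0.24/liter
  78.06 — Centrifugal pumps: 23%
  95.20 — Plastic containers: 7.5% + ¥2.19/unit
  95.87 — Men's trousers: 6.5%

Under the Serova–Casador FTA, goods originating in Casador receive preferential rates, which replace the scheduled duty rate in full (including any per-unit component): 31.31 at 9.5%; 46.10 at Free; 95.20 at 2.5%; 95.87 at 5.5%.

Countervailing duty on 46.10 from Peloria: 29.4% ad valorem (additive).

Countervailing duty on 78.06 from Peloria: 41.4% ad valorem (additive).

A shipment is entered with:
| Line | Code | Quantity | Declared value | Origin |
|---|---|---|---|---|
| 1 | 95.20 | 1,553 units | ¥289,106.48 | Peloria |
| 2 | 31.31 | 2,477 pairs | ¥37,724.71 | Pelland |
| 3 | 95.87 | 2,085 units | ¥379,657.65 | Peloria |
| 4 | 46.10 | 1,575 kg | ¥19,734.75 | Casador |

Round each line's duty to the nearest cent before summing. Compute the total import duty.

¥56,175.01

Line 1 (95.20, Peloria, 1,553 units, ¥289,106.48):
Base rate for 95.20 is 7.5% + ¥2.19/unit.
95.20 has an FTA preferential rate, but origin Peloria is not Casador; base rate stands.
Duty = ¥289,106.48 × 7.5% + 1,553 × ¥2.19 = ¥25,084.06.
Line 2 (31.31, Pelland, 2,477 pairs, ¥37,724.71):
Base rate for 31.31 is 17%.
31.31 has an FTA preferential rate, but origin Pelland is not Casador; base rate stands.
Duty = ¥37,724.71 × 17% = ¥6,413.20.
Line 3 (95.87, Peloria, 2,085 units, ¥379,657.65):
Base rate for 95.87 is 6.5%.
95.87 has an FTA preferential rate, but origin Peloria is not Casador; base rate stands.
Duty = ¥379,657.65 × 6.5% = ¥24,677.75.
Line 4 (46.10, Casador, 1,575 kg, ¥19,734.75):
Base rate for 46.10 is 33%.
Origin Casador qualifies under the Serova–Casador agreement and 46.10 is covered: preferential rate Free applies instead.
The additional-duty order on 46.10 targets Peloria, not Casador; it does not apply.
Duty = ¥19,734.75 × 0% = ¥0.00.
Total = ¥25,084.06 + ¥6,413.20 + ¥24,677.75 + ¥0.00 = ¥56,175.01.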